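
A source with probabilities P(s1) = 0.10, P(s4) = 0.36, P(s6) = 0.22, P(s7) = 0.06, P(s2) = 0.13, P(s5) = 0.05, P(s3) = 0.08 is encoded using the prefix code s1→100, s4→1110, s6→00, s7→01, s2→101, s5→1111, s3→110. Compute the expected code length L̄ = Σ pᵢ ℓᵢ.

L̄ = Σ pᵢ·ℓᵢ = 0.10·3 + 0.36·4 + 0.22·2 + 0.06·2 + 0.13·3 + 0.05·4 + 0.08·3 = 3.13 bits/symbol.

3.13 bits/symbol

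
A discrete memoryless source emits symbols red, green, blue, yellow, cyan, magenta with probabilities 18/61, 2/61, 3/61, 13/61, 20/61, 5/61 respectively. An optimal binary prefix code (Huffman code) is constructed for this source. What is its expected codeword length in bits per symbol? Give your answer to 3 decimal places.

Repeatedly combine the two least-probable nodes; the expected code length is the sum of the merged weights.
merge 2/61 + 3/61 → 5/61
merge 5/61 + 5/61 → 10/61
merge 10/61 + 13/61 → 23/61
merge 18/61 + 20/61 → 38/61
merge 23/61 + 38/61 → 1
L = 5/61 + 10/61 + 23/61 + 38/61 + 1 = 137/61 ≈ 2.246 bits/symbol.

2.246 bits/symbol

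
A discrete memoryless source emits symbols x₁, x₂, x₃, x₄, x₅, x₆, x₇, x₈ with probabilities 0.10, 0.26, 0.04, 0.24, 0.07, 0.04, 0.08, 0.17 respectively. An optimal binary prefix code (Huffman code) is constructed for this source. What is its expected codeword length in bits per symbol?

2.73 bits/symbol

Repeatedly combine the two least-probable nodes; the expected code length is the sum of the merged weights.
merge 1/25 + 1/25 → 2/25
merge 7/100 + 2/25 → 3/20
merge 2/25 + 1/10 → 9/50
merge 3/20 + 17/100 → 8/25
merge 9/50 + 6/25 → 21/50
merge 13/50 + 8/25 → 29/50
merge 21/50 + 29/50 → 1
L = 2/25 + 3/20 + 9/50 + 8/25 + 21/50 + 29/50 + 1 = 273/100 = 2.73 bits/symbol.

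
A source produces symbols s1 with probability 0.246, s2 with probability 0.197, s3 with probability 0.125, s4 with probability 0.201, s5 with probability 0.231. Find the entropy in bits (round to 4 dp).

H = −Σ pᵢ log₂ pᵢ.
−0.246·log₂(0.246) = 0.4977
−0.197·log₂(0.197) = 0.4617
−0.125·log₂(0.125) = 0.3750
−0.201·log₂(0.201) = 0.4653
−0.231·log₂(0.231) = 0.4883
Sum ≈ 2.2880 → 2.2880 bits.

2.2880 bits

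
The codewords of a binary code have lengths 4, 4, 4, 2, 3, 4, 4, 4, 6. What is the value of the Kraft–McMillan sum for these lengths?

With common denominator 2^6 = 64: Σ 2^(−ℓᵢ) = 4/64 + 4/64 + 4/64 + 16/64 + 8/64 + 4/64 + 4/64 + 4/64 + 1/64 = 49/64 = 0.765625.

0.765625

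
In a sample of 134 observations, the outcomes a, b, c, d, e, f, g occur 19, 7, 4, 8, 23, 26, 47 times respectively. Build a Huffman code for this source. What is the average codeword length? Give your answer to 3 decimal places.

Probabilities are the counts divided by 134.
Repeatedly combine the two least-probable nodes; the expected code length is the sum of the merged weights.
merge 2/67 + 7/134 → 11/134
merge 4/67 + 11/134 → 19/134
merge 19/134 + 19/134 → 19/67
merge 23/134 + 13/67 → 49/134
merge 19/67 + 47/134 → 85/134
merge 49/134 + 85/134 → 1
L = 11/134 + 19/134 + 19/67 + 49/134 + 85/134 + 1 = 168/67 ≈ 2.507 bits/symbol.

2.507 bits/symbol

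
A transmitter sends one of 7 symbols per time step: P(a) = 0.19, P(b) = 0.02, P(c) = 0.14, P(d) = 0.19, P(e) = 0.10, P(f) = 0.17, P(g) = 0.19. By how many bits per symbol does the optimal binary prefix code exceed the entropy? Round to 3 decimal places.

0.098 bits

Entropy H = −Σ p log₂ p ≈ 2.6424 bits.
Huffman merges: 1/50+1/10→3/25; 3/25+7/50→13/50; 17/100+19/100→9/25; 19/100+19/100→19/50; 13/50+9/25→31/50; 19/50+31/50→1. L = 137/50 ≈ 2.7400.
L − H = 2.7400 − 2.6424 = 0.098 bits.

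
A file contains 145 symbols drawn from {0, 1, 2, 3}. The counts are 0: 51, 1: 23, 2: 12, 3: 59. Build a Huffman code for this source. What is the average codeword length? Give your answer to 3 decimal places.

1.834 bits/symbol

Probabilities are the counts divided by 145.
Repeatedly combine the two least-probable nodes; the expected code length is the sum of the merged weights.
merge 12/145 + 23/145 → 7/29
merge 7/29 + 51/145 → 86/145
merge 59/145 + 86/145 → 1
L = 7/29 + 86/145 + 1 = 266/145 ≈ 1.834 bits/symbol.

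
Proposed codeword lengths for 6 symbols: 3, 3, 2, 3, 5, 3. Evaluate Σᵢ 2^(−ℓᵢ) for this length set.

With common denominator 2^5 = 32: Σ 2^(−ℓᵢ) = 4/32 + 4/32 + 8/32 + 4/32 + 1/32 + 4/32 = 25/32 = 0.78125.

0.78125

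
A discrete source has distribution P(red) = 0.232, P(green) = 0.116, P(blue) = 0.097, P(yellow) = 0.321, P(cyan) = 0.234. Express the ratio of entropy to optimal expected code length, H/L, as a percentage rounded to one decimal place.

99.1%

Entropy H = −Σ p log₂ p ≈ 2.1926 bits.
Huffman merges: 97/1000+29/250→213/1000; 213/1000+29/125→89/200; 117/500+321/1000→111/200; 89/200+111/200→1. L = 2213/1000 ≈ 2.2130.
Efficiency = H/L = 2.1926/2.2130 = 99.1%.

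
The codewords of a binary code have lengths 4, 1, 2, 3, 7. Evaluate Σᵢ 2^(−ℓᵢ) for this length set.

0.9453125

With common denominator 2^7 = 128: Σ 2^(−ℓᵢ) = 8/128 + 64/128 + 32/128 + 16/128 + 1/128 = 121/128 = 0.9453125.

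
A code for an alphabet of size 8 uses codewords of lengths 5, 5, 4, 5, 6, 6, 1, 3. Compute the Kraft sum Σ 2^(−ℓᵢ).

With common denominator 2^6 = 64: Σ 2^(−ℓᵢ) = 2/64 + 2/64 + 4/64 + 2/64 + 1/64 + 1/64 + 32/64 + 8/64 = 52/64 = 0.8125.

0.8125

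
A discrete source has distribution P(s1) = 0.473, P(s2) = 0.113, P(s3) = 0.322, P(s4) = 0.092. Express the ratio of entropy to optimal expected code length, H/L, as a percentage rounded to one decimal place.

98.7%

Entropy H = −Σ p log₂ p ≈ 1.7094 bits.
Huffman merges: 23/250+113/1000→41/200; 41/200+161/500→527/1000; 473/1000+527/1000→1. L = 433/250 ≈ 1.7320.
Efficiency = H/L = 1.7094/1.7320 = 98.7%.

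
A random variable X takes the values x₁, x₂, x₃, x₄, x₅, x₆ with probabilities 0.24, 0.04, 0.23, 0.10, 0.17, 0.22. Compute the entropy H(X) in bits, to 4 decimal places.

H = −Σ pᵢ log₂ pᵢ.
−0.24·log₂(0.24) = 0.4941
−0.04·log₂(0.04) = 0.1858
−0.23·log₂(0.23) = 0.4877
−0.10·log₂(0.10) = 0.3322
−0.17·log₂(0.17) = 0.4346
−0.22·log₂(0.22) = 0.4806
Sum ≈ 2.4149 → 2.4149 bits.

2.4149 bits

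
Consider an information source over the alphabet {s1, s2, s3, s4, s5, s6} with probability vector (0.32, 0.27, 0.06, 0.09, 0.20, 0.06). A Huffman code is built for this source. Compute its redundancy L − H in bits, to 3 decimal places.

0.030 bits

Entropy H = −Σ p log₂ p ≈ 2.3002 bits.
Huffman merges: 3/50+3/50→3/25; 9/100+3/25→21/100; 1/5+21/100→41/100; 27/100+8/25→59/100; 41/100+59/100→1. L = 233/100 ≈ 2.3300.
L − H = 2.3300 − 2.3002 = 0.030 bits.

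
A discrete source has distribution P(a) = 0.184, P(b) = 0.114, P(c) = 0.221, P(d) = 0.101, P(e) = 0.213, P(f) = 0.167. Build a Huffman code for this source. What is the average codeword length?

Repeatedly combine the two least-probable nodes; the expected code length is the sum of the merged weights.
merge 101/1000 + 57/500 → 43/200
merge 167/1000 + 23/125 → 351/1000
merge 213/1000 + 43/200 → 107/250
merge 221/1000 + 351/1000 → 143/250
merge 107/250 + 143/250 → 1
L = 43/200 + 351/1000 + 107/250 + 143/250 + 1 = 1283/500 = 2.566 bits/symbol.

2.566 bits/symbol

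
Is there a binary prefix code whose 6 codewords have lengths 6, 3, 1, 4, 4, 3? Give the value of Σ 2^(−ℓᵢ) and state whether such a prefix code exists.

With common denominator 2^6 = 64: Σ 2^(−ℓᵢ) = 1/64 + 8/64 + 32/64 + 4/64 + 4/64 + 8/64 = 57/64 = 0.890625.
Kraft's inequality requires Σ ≤ 1; here Σ = 0.890625 ≤ 1, so such a prefix code exists.

0.890625; yes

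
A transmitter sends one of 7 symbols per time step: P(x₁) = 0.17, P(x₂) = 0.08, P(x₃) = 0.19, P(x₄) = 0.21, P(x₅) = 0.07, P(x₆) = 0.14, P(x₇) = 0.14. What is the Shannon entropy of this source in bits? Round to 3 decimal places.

2.717 bits

H = −Σ pᵢ log₂ pᵢ.
−0.17·log₂(0.17) = 0.4346
−0.08·log₂(0.08) = 0.2915
−0.19·log₂(0.19) = 0.4552
−0.21·log₂(0.21) = 0.4728
−0.07·log₂(0.07) = 0.2686
−0.14·log₂(0.14) = 0.3971
−0.14·log₂(0.14) = 0.3971
Sum ≈ 2.7169 → 2.717 bits.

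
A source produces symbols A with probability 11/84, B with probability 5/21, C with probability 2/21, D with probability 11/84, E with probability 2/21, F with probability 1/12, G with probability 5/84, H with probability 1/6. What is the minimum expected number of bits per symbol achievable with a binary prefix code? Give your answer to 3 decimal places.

2.905 bits/symbol

Repeatedly combine the two least-probable nodes; the expected code length is the sum of the merged weights.
merge 5/84 + 1/12 → 1/7
merge 2/21 + 2/21 → 4/21
merge 11/84 + 11/84 → 11/42
merge 1/7 + 1/6 → 13/42
merge 4/21 + 5/21 → 3/7
merge 11/42 + 13/42 → 4/7
merge 3/7 + 4/7 → 1
L = 1/7 + 4/21 + 11/42 + 13/42 + 3/7 + 4/7 + 1 = 61/21 ≈ 2.905 bits/symbol.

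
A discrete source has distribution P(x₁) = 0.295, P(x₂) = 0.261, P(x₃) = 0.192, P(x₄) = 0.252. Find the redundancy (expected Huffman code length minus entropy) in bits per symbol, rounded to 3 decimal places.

Entropy H = −Σ p log₂ p ≈ 1.9836 bits.
Huffman merges: 24/125+63/250→111/250; 261/1000+59/200→139/250; 111/250+139/250→1. L = 2 ≈ 2.0000.
L − H = 2.0000 − 1.9836 = 0.016 bits.

0.016 bits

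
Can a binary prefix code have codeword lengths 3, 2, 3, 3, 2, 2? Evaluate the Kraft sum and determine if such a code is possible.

1.125; no

With common denominator 2^3 = 8: Σ 2^(−ℓᵢ) = 1/8 + 2/8 + 1/8 + 1/8 + 2/8 + 2/8 = 9/8 = 1.125.
Kraft's inequality requires Σ ≤ 1; here Σ = 1.125 > 1, so no such prefix code exists.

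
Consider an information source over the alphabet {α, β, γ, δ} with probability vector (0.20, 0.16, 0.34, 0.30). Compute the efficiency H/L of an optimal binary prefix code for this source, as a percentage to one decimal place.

Entropy H = −Σ p log₂ p ≈ 1.9377 bits.
Huffman merges: 4/25+1/5→9/25; 3/10+17/50→16/25; 9/25+16/25→1. L = 2 ≈ 2.0000.
Efficiency = H/L = 1.9377/2.0000 = 96.9%.

96.9%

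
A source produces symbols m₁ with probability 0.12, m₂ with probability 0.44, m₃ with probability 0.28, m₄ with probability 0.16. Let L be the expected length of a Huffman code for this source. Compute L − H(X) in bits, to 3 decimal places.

Entropy H = −Σ p log₂ p ≈ 1.8255 bits.
Huffman merges: 3/25+4/25→7/25; 7/25+7/25→14/25; 11/25+14/25→1. L = 46/25 ≈ 1.8400.
L − H = 1.8400 − 1.8255 = 0.015 bits.

0.015 bits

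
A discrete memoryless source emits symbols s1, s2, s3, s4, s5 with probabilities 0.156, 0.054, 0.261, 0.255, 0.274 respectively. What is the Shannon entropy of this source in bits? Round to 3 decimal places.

H = −Σ pᵢ log₂ pᵢ.
−0.156·log₂(0.156) = 0.4181
−0.054·log₂(0.054) = 0.2274
−0.261·log₂(0.261) = 0.5058
−0.255·log₂(0.255) = 0.5027
−0.274·log₂(0.274) = 0.5118
Sum ≈ 2.1658 → 2.166 bits.

2.166 bits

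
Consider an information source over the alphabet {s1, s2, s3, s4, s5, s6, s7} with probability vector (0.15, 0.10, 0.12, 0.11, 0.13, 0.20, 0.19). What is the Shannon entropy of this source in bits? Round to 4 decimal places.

2.7623 bits

H = −Σ pᵢ log₂ pᵢ.
−0.15·log₂(0.15) = 0.4105
−0.10·log₂(0.10) = 0.3322
−0.12·log₂(0.12) = 0.3671
−0.11·log₂(0.11) = 0.3503
−0.13·log₂(0.13) = 0.3826
−0.20·log₂(0.20) = 0.4644
−0.19·log₂(0.19) = 0.4552
Sum ≈ 2.7623 → 2.7623 bits.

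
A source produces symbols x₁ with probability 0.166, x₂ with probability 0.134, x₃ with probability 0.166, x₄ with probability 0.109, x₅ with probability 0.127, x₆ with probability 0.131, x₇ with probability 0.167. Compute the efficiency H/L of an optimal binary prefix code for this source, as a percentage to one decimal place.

98.5%

Entropy H = −Σ p log₂ p ≈ 2.7907 bits.
Huffman merges: 109/1000+127/1000→59/250; 131/1000+67/500→53/200; 83/500+83/500→83/250; 167/1000+59/250→403/1000; 53/200+83/250→597/1000; 403/1000+597/1000→1. L = 2833/1000 ≈ 2.8330.
Efficiency = H/L = 2.7907/2.8330 = 98.5%.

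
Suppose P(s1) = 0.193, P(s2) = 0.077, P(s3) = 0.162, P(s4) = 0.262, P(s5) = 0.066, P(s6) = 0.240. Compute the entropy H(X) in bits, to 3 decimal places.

H = −Σ pᵢ log₂ pᵢ.
−0.193·log₂(0.193) = 0.4581
−0.077·log₂(0.077) = 0.2848
−0.162·log₂(0.162) = 0.4254
−0.262·log₂(0.262) = 0.5063
−0.066·log₂(0.066) = 0.2588
−0.240·log₂(0.240) = 0.4941
Sum ≈ 2.4275 → 2.428 bits.

2.428 bits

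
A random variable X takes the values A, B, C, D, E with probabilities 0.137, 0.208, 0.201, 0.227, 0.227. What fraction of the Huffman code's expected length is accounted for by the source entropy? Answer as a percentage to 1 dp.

Entropy H = −Σ p log₂ p ≈ 2.3005 bits.
Huffman merges: 137/1000+201/1000→169/500; 26/125+227/1000→87/200; 227/1000+169/500→113/200; 87/200+113/200→1. L = 1169/500 ≈ 2.3380.
Efficiency = H/L = 2.3005/2.3380 = 98.4%.

98.4%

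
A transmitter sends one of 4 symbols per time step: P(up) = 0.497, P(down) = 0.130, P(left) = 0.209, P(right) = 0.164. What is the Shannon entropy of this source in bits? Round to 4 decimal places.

1.7837 bits

H = −Σ pᵢ log₂ pᵢ.
−0.497·log₂(0.497) = 0.5013
−0.130·log₂(0.130) = 0.3826
−0.209·log₂(0.209) = 0.4720
−0.164·log₂(0.164) = 0.4278
Sum ≈ 1.7837 → 1.7837 bits.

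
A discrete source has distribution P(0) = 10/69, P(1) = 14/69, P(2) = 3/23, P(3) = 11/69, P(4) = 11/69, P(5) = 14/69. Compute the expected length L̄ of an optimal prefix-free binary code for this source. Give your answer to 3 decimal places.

2.594 bits/symbol

Repeatedly combine the two least-probable nodes; the expected code length is the sum of the merged weights.
merge 3/23 + 10/69 → 19/69
merge 11/69 + 11/69 → 22/69
merge 14/69 + 14/69 → 28/69
merge 19/69 + 22/69 → 41/69
merge 28/69 + 41/69 → 1
L = 19/69 + 22/69 + 28/69 + 41/69 + 1 = 179/69 ≈ 2.594 bits/symbol.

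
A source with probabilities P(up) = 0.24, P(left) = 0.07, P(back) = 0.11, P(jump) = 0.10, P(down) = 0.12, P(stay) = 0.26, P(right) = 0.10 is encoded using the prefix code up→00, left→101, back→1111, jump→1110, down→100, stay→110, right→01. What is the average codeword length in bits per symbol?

2.87 bits/symbol

L̄ = Σ pᵢ·ℓᵢ = 0.24·2 + 0.07·3 + 0.11·4 + 0.10·4 + 0.12·3 + 0.26·3 + 0.10·2 = 2.87 bits/symbol.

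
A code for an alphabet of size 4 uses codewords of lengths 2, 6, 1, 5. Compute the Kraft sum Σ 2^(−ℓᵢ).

With common denominator 2^6 = 64: Σ 2^(−ℓᵢ) = 16/64 + 1/64 + 32/64 + 2/64 = 51/64 = 0.796875.

0.796875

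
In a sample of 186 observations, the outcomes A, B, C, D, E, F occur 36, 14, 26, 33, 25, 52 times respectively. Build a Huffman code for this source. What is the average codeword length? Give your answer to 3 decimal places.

Probabilities are the counts divided by 186.
Repeatedly combine the two least-probable nodes; the expected code length is the sum of the merged weights.
merge 7/93 + 25/186 → 13/62
merge 13/93 + 11/62 → 59/186
merge 6/31 + 13/62 → 25/62
merge 26/93 + 59/186 → 37/62
merge 25/62 + 37/62 → 1
L = 13/62 + 59/186 + 25/62 + 37/62 + 1 = 235/93 ≈ 2.527 bits/symbol.

2.527 bits/symbol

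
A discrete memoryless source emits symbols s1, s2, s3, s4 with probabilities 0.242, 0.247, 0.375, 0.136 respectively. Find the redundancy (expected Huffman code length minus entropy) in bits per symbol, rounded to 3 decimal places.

0.084 bits

Entropy H = −Σ p log₂ p ≈ 1.9157 bits.
Huffman merges: 17/125+121/500→189/500; 247/1000+3/8→311/500; 189/500+311/500→1. L = 2 ≈ 2.0000.
L − H = 2.0000 − 1.9157 = 0.084 bits.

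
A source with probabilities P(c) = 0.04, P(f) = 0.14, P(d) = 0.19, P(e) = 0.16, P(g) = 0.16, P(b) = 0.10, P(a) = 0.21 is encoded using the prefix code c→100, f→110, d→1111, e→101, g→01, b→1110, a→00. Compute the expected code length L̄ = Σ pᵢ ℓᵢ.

L̄ = Σ pᵢ·ℓᵢ = 0.04·3 + 0.14·3 + 0.19·4 + 0.16·3 + 0.16·2 + 0.10·4 + 0.21·2 = 2.92 bits/symbol.

2.92 bits/symbol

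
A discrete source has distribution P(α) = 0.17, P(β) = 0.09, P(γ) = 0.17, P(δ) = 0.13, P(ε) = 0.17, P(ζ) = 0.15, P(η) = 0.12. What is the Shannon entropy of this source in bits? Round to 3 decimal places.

2.777 bits

H = −Σ pᵢ log₂ pᵢ.
−0.17·log₂(0.17) = 0.4346
−0.09·log₂(0.09) = 0.3127
−0.17·log₂(0.17) = 0.4346
−0.13·log₂(0.13) = 0.3826
−0.17·log₂(0.17) = 0.4346
−0.15·log₂(0.15) = 0.4105
−0.12·log₂(0.12) = 0.3671
Sum ≈ 2.7767 → 2.777 bits.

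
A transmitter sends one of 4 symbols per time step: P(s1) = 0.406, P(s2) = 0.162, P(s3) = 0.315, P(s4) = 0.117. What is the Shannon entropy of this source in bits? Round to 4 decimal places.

1.8405 bits

H = −Σ pᵢ log₂ pᵢ.
−0.406·log₂(0.406) = 0.5280
−0.162·log₂(0.162) = 0.4254
−0.315·log₂(0.315) = 0.5250
−0.117·log₂(0.117) = 0.3622
Sum ≈ 1.8405 → 1.8405 bits.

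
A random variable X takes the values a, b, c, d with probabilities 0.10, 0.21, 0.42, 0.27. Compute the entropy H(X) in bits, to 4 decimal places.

H = −Σ pᵢ log₂ pᵢ.
−0.10·log₂(0.10) = 0.3322
−0.21·log₂(0.21) = 0.4728
−0.42·log₂(0.42) = 0.5256
−0.27·log₂(0.27) = 0.5100
Sum ≈ 1.8407 → 1.8407 bits.

1.8407 bits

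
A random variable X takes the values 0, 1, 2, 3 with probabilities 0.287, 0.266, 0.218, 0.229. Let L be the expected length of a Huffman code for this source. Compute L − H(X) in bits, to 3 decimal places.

Entropy H = −Σ p log₂ p ≈ 1.9911 bits.
Huffman merges: 109/500+229/1000→447/1000; 133/500+287/1000→553/1000; 447/1000+553/1000→1. L = 2 ≈ 2.0000.
L − H = 2.0000 − 1.9911 = 0.009 bits.

0.009 bits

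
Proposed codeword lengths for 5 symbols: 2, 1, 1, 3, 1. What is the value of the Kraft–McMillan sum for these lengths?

1.875

With common denominator 2^3 = 8: Σ 2^(−ℓᵢ) = 2/8 + 4/8 + 4/8 + 1/8 + 4/8 = 15/8 = 1.875.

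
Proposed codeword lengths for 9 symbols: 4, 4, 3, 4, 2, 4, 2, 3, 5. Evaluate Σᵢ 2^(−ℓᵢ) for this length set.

1.03125

With common denominator 2^5 = 32: Σ 2^(−ℓᵢ) = 2/32 + 2/32 + 4/32 + 2/32 + 8/32 + 2/32 + 8/32 + 4/32 + 1/32 = 33/32 = 1.03125.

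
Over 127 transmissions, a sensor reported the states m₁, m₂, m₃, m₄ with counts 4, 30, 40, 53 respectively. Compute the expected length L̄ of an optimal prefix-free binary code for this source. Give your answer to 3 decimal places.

1.850 bits/symbol

Probabilities are the counts divided by 127.
Repeatedly combine the two least-probable nodes; the expected code length is the sum of the merged weights.
merge 4/127 + 30/127 → 34/127
merge 34/127 + 40/127 → 74/127
merge 53/127 + 74/127 → 1
L = 34/127 + 74/127 + 1 = 235/127 ≈ 1.850 bits/symbol.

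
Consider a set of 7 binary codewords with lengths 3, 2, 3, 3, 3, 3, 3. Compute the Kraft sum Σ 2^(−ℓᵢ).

1

With common denominator 2^3 = 8: Σ 2^(−ℓᵢ) = 1/8 + 2/8 + 1/8 + 1/8 + 1/8 + 1/8 + 1/8 = 8/8 = 1.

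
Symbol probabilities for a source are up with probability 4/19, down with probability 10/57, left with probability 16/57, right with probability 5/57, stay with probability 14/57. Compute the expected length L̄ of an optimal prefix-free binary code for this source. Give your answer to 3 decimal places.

Repeatedly combine the two least-probable nodes; the expected code length is the sum of the merged weights.
merge 5/57 + 10/57 → 5/19
merge 4/19 + 14/57 → 26/57
merge 5/19 + 16/57 → 31/57
merge 26/57 + 31/57 → 1
L = 5/19 + 26/57 + 31/57 + 1 = 43/19 ≈ 2.263 bits/symbol.

2.263 bits/symbol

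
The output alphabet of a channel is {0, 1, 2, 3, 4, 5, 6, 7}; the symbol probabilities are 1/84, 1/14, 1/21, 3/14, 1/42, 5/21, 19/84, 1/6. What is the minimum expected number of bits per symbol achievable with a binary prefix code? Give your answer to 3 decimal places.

Repeatedly combine the two least-probable nodes; the expected code length is the sum of the merged weights.
merge 1/84 + 1/42 → 1/28
merge 1/28 + 1/21 → 1/12
merge 1/14 + 1/12 → 13/84
merge 13/84 + 1/6 → 9/28
merge 3/14 + 19/84 → 37/84
merge 5/21 + 9/28 → 47/84
merge 37/84 + 47/84 → 1
L = 1/28 + 1/12 + 13/84 + 9/28 + 37/84 + 47/84 + 1 = 109/42 ≈ 2.595 bits/symbol.

2.595 bits/symbol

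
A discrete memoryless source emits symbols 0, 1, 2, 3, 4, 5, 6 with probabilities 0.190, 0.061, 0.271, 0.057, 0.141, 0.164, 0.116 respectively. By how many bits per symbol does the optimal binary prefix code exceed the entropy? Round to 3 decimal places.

0.023 bits

Entropy H = −Σ p log₂ p ≈ 2.6342 bits.
Huffman merges: 57/1000+61/1000→59/500; 29/250+59/500→117/500; 141/1000+41/250→61/200; 19/100+117/500→53/125; 271/1000+61/200→72/125; 53/125+72/125→1. L = 2657/1000 ≈ 2.6570.
L − H = 2.6570 − 2.6342 = 0.023 bits.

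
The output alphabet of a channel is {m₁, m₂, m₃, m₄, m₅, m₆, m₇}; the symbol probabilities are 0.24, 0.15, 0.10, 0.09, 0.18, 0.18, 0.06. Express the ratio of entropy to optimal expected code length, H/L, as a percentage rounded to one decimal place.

Entropy H = −Σ p log₂ p ≈ 2.6837 bits.
Huffman merges: 3/50+9/100→3/20; 1/10+3/20→1/4; 3/20+9/50→33/100; 9/50+6/25→21/50; 1/4+33/100→29/50; 21/50+29/50→1. L = 273/100 ≈ 2.7300.
Efficiency = H/L = 2.6837/2.7300 = 98.3%.

98.3%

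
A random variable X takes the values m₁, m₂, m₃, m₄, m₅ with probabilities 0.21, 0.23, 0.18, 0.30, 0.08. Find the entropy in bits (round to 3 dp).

H = −Σ pᵢ log₂ pᵢ.
−0.21·log₂(0.21) = 0.4728
−0.23·log₂(0.23) = 0.4877
−0.18·log₂(0.18) = 0.4453
−0.30·log₂(0.30) = 0.5211
−0.08·log₂(0.08) = 0.2915
Sum ≈ 2.2184 → 2.218 bits.

2.218 bits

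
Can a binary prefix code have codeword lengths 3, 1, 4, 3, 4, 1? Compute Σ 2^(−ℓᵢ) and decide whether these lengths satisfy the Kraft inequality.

With common denominator 2^4 = 16: Σ 2^(−ℓᵢ) = 2/16 + 8/16 + 1/16 + 2/16 + 1/16 + 8/16 = 22/16 = 1.375.
Kraft's inequality requires Σ ≤ 1; here Σ = 1.375 > 1, so no such prefix code exists.

1.375; no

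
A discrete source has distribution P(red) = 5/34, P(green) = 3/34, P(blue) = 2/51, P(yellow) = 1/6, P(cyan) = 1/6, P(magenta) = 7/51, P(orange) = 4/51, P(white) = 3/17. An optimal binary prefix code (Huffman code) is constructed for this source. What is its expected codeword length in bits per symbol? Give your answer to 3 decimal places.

Repeatedly combine the two least-probable nodes; the expected code length is the sum of the merged weights.
merge 2/51 + 4/51 → 2/17
merge 3/34 + 2/17 → 7/34
merge 7/51 + 5/34 → 29/102
merge 1/6 + 1/6 → 1/3
merge 3/17 + 7/34 → 13/34
merge 29/102 + 1/3 → 21/34
merge 13/34 + 21/34 → 1
L = 2/17 + 7/34 + 29/102 + 1/3 + 13/34 + 21/34 + 1 = 50/17 ≈ 2.941 bits/symbol.

2.941 bits/symbol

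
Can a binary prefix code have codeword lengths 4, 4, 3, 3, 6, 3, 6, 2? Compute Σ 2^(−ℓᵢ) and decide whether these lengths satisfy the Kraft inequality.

With common denominator 2^6 = 64: Σ 2^(−ℓᵢ) = 4/64 + 4/64 + 8/64 + 8/64 + 1/64 + 8/64 + 1/64 + 16/64 = 50/64 = 0.78125.
Kraft's inequality requires Σ ≤ 1; here Σ = 0.78125 ≤ 1, so such a prefix code exists.

0.78125; yes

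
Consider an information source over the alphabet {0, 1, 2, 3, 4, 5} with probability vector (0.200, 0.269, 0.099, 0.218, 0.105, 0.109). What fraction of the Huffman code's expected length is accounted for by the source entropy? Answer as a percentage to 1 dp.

98.4%

Entropy H = −Σ p log₂ p ≈ 2.4733 bits.
Huffman merges: 99/1000+21/200→51/250; 109/1000+1/5→309/1000; 51/250+109/500→211/500; 269/1000+309/1000→289/500; 211/500+289/500→1. L = 2513/1000 ≈ 2.5130.
Efficiency = H/L = 2.4733/2.5130 = 98.4%.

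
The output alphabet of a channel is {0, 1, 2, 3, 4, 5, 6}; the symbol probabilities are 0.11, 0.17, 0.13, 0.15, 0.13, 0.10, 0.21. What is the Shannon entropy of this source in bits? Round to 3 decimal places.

H = −Σ pᵢ log₂ pᵢ.
−0.11·log₂(0.11) = 0.3503
−0.17·log₂(0.17) = 0.4346
−0.13·log₂(0.13) = 0.3826
−0.15·log₂(0.15) = 0.4105
−0.13·log₂(0.13) = 0.3826
−0.10·log₂(0.10) = 0.3322
−0.21·log₂(0.21) = 0.4728
Sum ≈ 2.7657 → 2.766 bits.

2.766 bits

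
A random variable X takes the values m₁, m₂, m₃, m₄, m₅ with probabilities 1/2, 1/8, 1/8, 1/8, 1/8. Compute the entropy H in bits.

2 bits

Each probability is a power of 1/2, so log₂(1/p) is an integer.
H = Σ p·log₂(1/p) = 1/2·1 + 1/8·3 + 1/8·3 + 1/8·3 + 1/8·3 = 2 bits.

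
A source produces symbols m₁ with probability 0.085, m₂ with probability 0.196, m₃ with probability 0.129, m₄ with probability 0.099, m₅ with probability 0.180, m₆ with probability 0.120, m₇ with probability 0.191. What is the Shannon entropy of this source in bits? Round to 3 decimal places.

2.743 bits

H = −Σ pᵢ log₂ pᵢ.
−0.085·log₂(0.085) = 0.3023
−0.196·log₂(0.196) = 0.4608
−0.129·log₂(0.129) = 0.3811
−0.099·log₂(0.099) = 0.3303
−0.180·log₂(0.180) = 0.4453
−0.120·log₂(0.120) = 0.3671
−0.191·log₂(0.191) = 0.4562
Sum ≈ 2.7431 → 2.743 bits.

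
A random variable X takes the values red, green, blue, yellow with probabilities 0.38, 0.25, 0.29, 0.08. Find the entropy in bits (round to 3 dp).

H = −Σ pᵢ log₂ pᵢ.
−0.38·log₂(0.38) = 0.5305
−0.25·log₂(0.25) = 0.5000
−0.29·log₂(0.29) = 0.5179
−0.08·log₂(0.08) = 0.2915
Sum ≈ 1.8399 → 1.840 bits.

1.840 bits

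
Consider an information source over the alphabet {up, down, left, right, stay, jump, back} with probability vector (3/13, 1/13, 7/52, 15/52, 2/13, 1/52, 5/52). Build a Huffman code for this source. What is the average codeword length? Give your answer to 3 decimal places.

2.577 bits/symbol

Repeatedly combine the two least-probable nodes; the expected code length is the sum of the merged weights.
merge 1/52 + 1/13 → 5/52
merge 5/52 + 5/52 → 5/26
merge 7/52 + 2/13 → 15/52
merge 5/26 + 3/13 → 11/26
merge 15/52 + 15/52 → 15/26
merge 11/26 + 15/26 → 1
L = 5/52 + 5/26 + 15/52 + 11/26 + 15/26 + 1 = 67/26 ≈ 2.577 bits/symbol.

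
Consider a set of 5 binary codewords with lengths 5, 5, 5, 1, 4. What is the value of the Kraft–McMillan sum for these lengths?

With common denominator 2^5 = 32: Σ 2^(−ℓᵢ) = 1/32 + 1/32 + 1/32 + 16/32 + 2/32 = 21/32 = 0.65625.

0.65625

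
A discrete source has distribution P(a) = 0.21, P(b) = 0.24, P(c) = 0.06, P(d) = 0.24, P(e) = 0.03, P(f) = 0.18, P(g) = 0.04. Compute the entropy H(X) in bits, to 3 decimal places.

2.487 bits

H = −Σ pᵢ log₂ pᵢ.
−0.21·log₂(0.21) = 0.4728
−0.24·log₂(0.24) = 0.4941
−0.06·log₂(0.06) = 0.2435
−0.24·log₂(0.24) = 0.4941
−0.03·log₂(0.03) = 0.1518
−0.18·log₂(0.18) = 0.4453
−0.04·log₂(0.04) = 0.1858
Sum ≈ 2.4875 → 2.487 bits.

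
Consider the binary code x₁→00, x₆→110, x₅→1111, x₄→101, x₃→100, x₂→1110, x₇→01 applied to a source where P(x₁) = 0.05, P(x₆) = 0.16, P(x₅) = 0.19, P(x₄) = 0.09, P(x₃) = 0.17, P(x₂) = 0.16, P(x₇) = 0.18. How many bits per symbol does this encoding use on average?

L̄ = Σ pᵢ·ℓᵢ = 0.05·2 + 0.16·3 + 0.19·4 + 0.09·3 + 0.17·3 + 0.16·4 + 0.18·2 = 3.12 bits/symbol.

3.12 bits/symbol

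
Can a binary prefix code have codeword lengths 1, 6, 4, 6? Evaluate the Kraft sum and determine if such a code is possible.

With common denominator 2^6 = 64: Σ 2^(−ℓᵢ) = 32/64 + 1/64 + 4/64 + 1/64 = 38/64 = 0.59375.
Kraft's inequality requires Σ ≤ 1; here Σ = 0.59375 ≤ 1, so such a prefix code exists.

0.59375; yes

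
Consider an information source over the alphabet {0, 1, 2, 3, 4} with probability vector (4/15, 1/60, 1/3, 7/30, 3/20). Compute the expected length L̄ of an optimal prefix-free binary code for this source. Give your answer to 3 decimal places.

2.167 bits/symbol

Repeatedly combine the two least-probable nodes; the expected code length is the sum of the merged weights.
merge 1/60 + 3/20 → 1/6
merge 1/6 + 7/30 → 2/5
merge 4/15 + 1/3 → 3/5
merge 2/5 + 3/5 → 1
L = 1/6 + 2/5 + 3/5 + 1 = 13/6 ≈ 2.167 bits/symbol.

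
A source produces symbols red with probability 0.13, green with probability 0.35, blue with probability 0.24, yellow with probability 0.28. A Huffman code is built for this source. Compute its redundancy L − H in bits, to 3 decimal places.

Entropy H = −Σ p log₂ p ≈ 1.9211 bits.
Huffman merges: 13/100+6/25→37/100; 7/25+7/20→63/100; 37/100+63/100→1. L = 2 ≈ 2.0000.
L − H = 2.0000 − 1.9211 = 0.079 bits.

0.079 bits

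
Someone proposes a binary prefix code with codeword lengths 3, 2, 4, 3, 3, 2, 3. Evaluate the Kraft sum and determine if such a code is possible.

1.0625; no

With common denominator 2^4 = 16: Σ 2^(−ℓᵢ) = 2/16 + 4/16 + 1/16 + 2/16 + 2/16 + 4/16 + 2/16 = 17/16 = 1.0625.
Kraft's inequality requires Σ ≤ 1; here Σ = 1.0625 > 1, so no such prefix code exists.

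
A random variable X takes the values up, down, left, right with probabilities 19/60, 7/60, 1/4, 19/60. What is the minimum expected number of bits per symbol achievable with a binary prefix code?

2 bits/symbol

Repeatedly combine the two least-probable nodes; the expected code length is the sum of the merged weights.
merge 7/60 + 1/4 → 11/30
merge 19/60 + 19/60 → 19/30
merge 11/30 + 19/30 → 1
L = 11/30 + 19/30 + 1 = 2 bits/symbol.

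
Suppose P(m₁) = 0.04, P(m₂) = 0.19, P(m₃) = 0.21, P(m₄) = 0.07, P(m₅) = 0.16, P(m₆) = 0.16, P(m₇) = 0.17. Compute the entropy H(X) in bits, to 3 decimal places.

2.663 bits

H = −Σ pᵢ log₂ pᵢ.
−0.04·log₂(0.04) = 0.1858
−0.19·log₂(0.19) = 0.4552
−0.21·log₂(0.21) = 0.4728
−0.07·log₂(0.07) = 0.2686
−0.16·log₂(0.16) = 0.4230
−0.16·log₂(0.16) = 0.4230
−0.17·log₂(0.17) = 0.4346
Sum ≈ 2.6630 → 2.663 bits.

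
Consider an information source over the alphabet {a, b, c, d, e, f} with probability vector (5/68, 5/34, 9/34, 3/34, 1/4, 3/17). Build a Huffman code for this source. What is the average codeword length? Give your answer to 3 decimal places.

2.471 bits/symbol

Repeatedly combine the two least-probable nodes; the expected code length is the sum of the merged weights.
merge 5/68 + 3/34 → 11/68
merge 5/34 + 11/68 → 21/68
merge 3/17 + 1/4 → 29/68
merge 9/34 + 21/68 → 39/68
merge 29/68 + 39/68 → 1
L = 11/68 + 21/68 + 29/68 + 39/68 + 1 = 42/17 ≈ 2.471 bits/symbol.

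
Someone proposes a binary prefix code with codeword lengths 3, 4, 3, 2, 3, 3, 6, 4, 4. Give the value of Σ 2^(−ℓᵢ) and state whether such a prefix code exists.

0.953125; yes

With common denominator 2^6 = 64: Σ 2^(−ℓᵢ) = 8/64 + 4/64 + 8/64 + 16/64 + 8/64 + 8/64 + 1/64 + 4/64 + 4/64 = 61/64 = 0.953125.
Kraft's inequality requires Σ ≤ 1; here Σ = 0.953125 ≤ 1, so such a prefix code exists.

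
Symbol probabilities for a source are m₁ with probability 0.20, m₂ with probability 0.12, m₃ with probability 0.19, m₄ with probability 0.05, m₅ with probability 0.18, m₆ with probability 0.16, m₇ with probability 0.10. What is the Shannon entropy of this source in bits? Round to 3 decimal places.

2.703 bits

H = −Σ pᵢ log₂ pᵢ.
−0.20·log₂(0.20) = 0.4644
−0.12·log₂(0.12) = 0.3671
−0.19·log₂(0.19) = 0.4552
−0.05·log₂(0.05) = 0.2161
−0.18·log₂(0.18) = 0.4453
−0.16·log₂(0.16) = 0.4230
−0.10·log₂(0.10) = 0.3322
Sum ≈ 2.7033 → 2.703 bits.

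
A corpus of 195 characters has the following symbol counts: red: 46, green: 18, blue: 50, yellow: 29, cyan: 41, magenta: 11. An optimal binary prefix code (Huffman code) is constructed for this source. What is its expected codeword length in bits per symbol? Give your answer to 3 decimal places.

2.446 bits/symbol

Probabilities are the counts divided by 195.
Repeatedly combine the two least-probable nodes; the expected code length is the sum of the merged weights.
merge 11/195 + 6/65 → 29/195
merge 29/195 + 29/195 → 58/195
merge 41/195 + 46/195 → 29/65
merge 10/39 + 58/195 → 36/65
merge 29/65 + 36/65 → 1
L = 29/195 + 58/195 + 29/65 + 36/65 + 1 = 159/65 ≈ 2.446 bits/symbol.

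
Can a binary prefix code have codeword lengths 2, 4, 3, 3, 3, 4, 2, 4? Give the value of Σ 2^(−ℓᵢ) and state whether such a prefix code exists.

1.0625; no

With common denominator 2^4 = 16: Σ 2^(−ℓᵢ) = 4/16 + 1/16 + 2/16 + 2/16 + 2/16 + 1/16 + 4/16 + 1/16 = 17/16 = 1.0625.
Kraft's inequality requires Σ ≤ 1; here Σ = 1.0625 > 1, so no such prefix code exists.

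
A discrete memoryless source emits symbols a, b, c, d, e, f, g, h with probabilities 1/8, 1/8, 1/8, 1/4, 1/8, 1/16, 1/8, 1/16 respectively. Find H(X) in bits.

2.875 bits

Each probability is a power of 1/2, so log₂(1/p) is an integer.
H = Σ p·log₂(1/p) = 1/8·3 + 1/8·3 + 1/8·3 + 1/4·2 + 1/8·3 + 1/16·4 + 1/8·3 + 1/16·4 = 2.875 bits.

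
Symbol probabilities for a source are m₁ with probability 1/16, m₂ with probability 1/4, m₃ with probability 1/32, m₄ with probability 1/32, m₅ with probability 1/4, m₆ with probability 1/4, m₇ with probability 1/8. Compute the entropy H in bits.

Each probability is a power of 1/2, so log₂(1/p) is an integer.
H = Σ p·log₂(1/p) = 1/16·4 + 1/4·2 + 1/32·5 + 1/32·5 + 1/4·2 + 1/4·2 + 1/8·3 = 2.4375 bits.

2.4375 bits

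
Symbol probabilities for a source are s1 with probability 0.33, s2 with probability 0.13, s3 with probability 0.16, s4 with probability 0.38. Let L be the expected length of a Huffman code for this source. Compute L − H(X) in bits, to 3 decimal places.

0.046 bits

Entropy H = −Σ p log₂ p ≈ 1.8639 bits.
Huffman merges: 13/100+4/25→29/100; 29/100+33/100→31/50; 19/50+31/50→1. L = 191/100 ≈ 1.9100.
L − H = 1.9100 − 1.8639 = 0.046 bits.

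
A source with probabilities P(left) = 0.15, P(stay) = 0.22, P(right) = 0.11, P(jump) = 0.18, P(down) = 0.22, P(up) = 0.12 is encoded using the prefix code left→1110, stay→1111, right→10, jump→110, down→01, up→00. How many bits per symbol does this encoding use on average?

2.92 bits/symbol

L̄ = Σ pᵢ·ℓᵢ = 0.15·4 + 0.22·4 + 0.11·2 + 0.18·3 + 0.22·2 + 0.12·2 = 2.92 bits/symbol.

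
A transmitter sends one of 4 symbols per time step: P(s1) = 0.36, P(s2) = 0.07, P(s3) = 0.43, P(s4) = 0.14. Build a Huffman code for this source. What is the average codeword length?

Repeatedly combine the two least-probable nodes; the expected code length is the sum of the merged weights.
merge 7/100 + 7/50 → 21/100
merge 21/100 + 9/25 → 57/100
merge 43/100 + 57/100 → 1
L = 21/100 + 57/100 + 1 = 89/50 = 1.78 bits/symbol.

1.78 bits/symbol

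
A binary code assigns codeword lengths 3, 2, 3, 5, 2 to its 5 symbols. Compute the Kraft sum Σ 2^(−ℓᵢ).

With common denominator 2^5 = 32: Σ 2^(−ℓᵢ) = 4/32 + 8/32 + 4/32 + 1/32 + 8/32 = 25/32 = 0.78125.

0.78125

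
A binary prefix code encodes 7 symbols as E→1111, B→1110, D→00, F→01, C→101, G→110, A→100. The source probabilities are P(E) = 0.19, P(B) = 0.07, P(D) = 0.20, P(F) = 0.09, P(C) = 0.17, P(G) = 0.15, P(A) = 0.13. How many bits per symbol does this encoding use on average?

2.97 bits/symbol

L̄ = Σ pᵢ·ℓᵢ = 0.19·4 + 0.07·4 + 0.20·2 + 0.09·2 + 0.17·3 + 0.15·3 + 0.13·3 = 2.97 bits/symbol.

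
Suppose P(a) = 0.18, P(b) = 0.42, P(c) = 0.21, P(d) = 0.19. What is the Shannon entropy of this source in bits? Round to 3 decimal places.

H = −Σ pᵢ log₂ pᵢ.
−0.18·log₂(0.18) = 0.4453
−0.42·log₂(0.42) = 0.5256
−0.21·log₂(0.21) = 0.4728
−0.19·log₂(0.19) = 0.4552
Sum ≈ 1.8990 → 1.899 bits.

1.899 bits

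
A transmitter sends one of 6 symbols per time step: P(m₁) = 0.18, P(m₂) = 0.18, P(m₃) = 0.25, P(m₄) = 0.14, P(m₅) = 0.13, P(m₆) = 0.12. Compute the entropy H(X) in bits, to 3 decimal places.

2.537 bits

H = −Σ pᵢ log₂ pᵢ.
−0.18·log₂(0.18) = 0.4453
−0.18·log₂(0.18) = 0.4453
−0.25·log₂(0.25) = 0.5000
−0.14·log₂(0.14) = 0.3971
−0.13·log₂(0.13) = 0.3826
−0.12·log₂(0.12) = 0.3671
Sum ≈ 2.5374 → 2.537 bits.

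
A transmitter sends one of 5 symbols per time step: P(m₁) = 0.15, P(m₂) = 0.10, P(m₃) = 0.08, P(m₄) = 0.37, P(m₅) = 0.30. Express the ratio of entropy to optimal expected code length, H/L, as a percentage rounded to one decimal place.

Entropy H = −Σ p log₂ p ≈ 2.0861 bits.
Huffman merges: 2/25+1/10→9/50; 3/20+9/50→33/100; 3/10+33/100→63/100; 37/100+63/100→1. L = 107/50 ≈ 2.1400.
Efficiency = H/L = 2.0861/2.1400 = 97.5%.

97.5%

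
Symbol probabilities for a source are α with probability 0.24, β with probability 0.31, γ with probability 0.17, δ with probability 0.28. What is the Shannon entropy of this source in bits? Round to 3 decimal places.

H = −Σ pᵢ log₂ pᵢ.
−0.24·log₂(0.24) = 0.4941
−0.31·log₂(0.31) = 0.5238
−0.17·log₂(0.17) = 0.4346
−0.28·log₂(0.28) = 0.5142
Sum ≈ 1.9667 → 1.967 bits.

1.967 bits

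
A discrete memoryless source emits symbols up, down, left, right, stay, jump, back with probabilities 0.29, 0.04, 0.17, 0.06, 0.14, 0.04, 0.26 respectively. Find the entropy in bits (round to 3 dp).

2.470 bits

H = −Σ pᵢ log₂ pᵢ.
−0.29·log₂(0.29) = 0.5179
−0.04·log₂(0.04) = 0.1858
−0.17·log₂(0.17) = 0.4346
−0.06·log₂(0.06) = 0.2435
−0.14·log₂(0.14) = 0.3971
−0.04·log₂(0.04) = 0.1858
−0.26·log₂(0.26) = 0.5053
Sum ≈ 2.4699 → 2.470 bits.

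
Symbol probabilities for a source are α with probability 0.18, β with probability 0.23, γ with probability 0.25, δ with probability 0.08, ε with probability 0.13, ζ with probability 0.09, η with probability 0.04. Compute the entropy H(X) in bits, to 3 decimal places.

2.606 bits

H = −Σ pᵢ log₂ pᵢ.
−0.18·log₂(0.18) = 0.4453
−0.23·log₂(0.23) = 0.4877
−0.25·log₂(0.25) = 0.5000
−0.08·log₂(0.08) = 0.2915
−0.13·log₂(0.13) = 0.3826
−0.09·log₂(0.09) = 0.3127
−0.04·log₂(0.04) = 0.1858
Sum ≈ 2.6055 → 2.606 bits.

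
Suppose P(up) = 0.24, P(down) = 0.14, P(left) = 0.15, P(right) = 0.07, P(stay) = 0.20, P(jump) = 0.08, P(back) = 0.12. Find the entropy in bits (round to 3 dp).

H = −Σ pᵢ log₂ pᵢ.
−0.24·log₂(0.24) = 0.4941
−0.14·log₂(0.14) = 0.3971
−0.15·log₂(0.15) = 0.4105
−0.07·log₂(0.07) = 0.2686
−0.20·log₂(0.20) = 0.4644
−0.08·log₂(0.08) = 0.2915
−0.12·log₂(0.12) = 0.3671
Sum ≈ 2.6933 → 2.693 bits.

2.693 bits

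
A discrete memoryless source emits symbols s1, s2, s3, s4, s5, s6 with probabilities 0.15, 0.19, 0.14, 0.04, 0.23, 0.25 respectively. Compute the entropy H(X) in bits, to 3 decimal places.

2.436 bits

H = −Σ pᵢ log₂ pᵢ.
−0.15·log₂(0.15) = 0.4105
−0.19·log₂(0.19) = 0.4552
−0.14·log₂(0.14) = 0.3971
−0.04·log₂(0.04) = 0.1858
−0.23·log₂(0.23) = 0.4877
−0.25·log₂(0.25) = 0.5000
Sum ≈ 2.4363 → 2.436 bits.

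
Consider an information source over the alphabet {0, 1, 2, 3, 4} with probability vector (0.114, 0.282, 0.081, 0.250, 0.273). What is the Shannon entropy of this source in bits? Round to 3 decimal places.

H = −Σ pᵢ log₂ pᵢ.
−0.114·log₂(0.114) = 0.3571
−0.282·log₂(0.282) = 0.5150
−0.081·log₂(0.081) = 0.2937
−0.250·log₂(0.250) = 0.5000
−0.273·log₂(0.273) = 0.5113
Sum ≈ 2.1772 → 2.177 bits.

2.177 bits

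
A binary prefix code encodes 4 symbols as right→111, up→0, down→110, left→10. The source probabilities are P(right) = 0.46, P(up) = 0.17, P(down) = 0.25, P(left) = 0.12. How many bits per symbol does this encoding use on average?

L̄ = Σ pᵢ·ℓᵢ = 0.46·3 + 0.17·1 + 0.25·3 + 0.12·2 = 2.54 bits/symbol.

2.54 bits/symbol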